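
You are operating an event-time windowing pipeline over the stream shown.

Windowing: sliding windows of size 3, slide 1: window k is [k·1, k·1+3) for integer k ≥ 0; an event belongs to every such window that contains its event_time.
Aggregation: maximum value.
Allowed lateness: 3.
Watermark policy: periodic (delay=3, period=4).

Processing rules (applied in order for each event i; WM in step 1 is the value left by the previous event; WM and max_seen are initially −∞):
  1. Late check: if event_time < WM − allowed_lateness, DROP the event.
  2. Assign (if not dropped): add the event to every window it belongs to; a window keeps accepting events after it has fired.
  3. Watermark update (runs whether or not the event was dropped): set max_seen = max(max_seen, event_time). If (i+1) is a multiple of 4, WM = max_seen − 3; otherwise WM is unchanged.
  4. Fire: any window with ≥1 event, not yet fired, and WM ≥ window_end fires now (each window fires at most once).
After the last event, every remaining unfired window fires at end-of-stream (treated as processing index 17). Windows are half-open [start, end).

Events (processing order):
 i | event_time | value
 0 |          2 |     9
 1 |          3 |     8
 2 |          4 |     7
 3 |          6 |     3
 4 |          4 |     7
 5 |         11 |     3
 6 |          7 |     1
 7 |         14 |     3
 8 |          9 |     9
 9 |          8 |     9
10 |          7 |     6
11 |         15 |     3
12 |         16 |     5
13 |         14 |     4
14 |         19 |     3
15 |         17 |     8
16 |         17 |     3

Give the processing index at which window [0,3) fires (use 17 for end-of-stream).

3

i=0 t=2 v=9: → [2,5),[1,4),[0,3); WM=−∞
i=1 t=3 v=8: → [3,6),[2,5),[1,4); WM=−∞
i=2 t=4 v=7: → [4,7),[3,6),[2,5); WM=−∞
i=3 t=6 v=3: → [6,9),[5,8),[4,7); WM=3; [0,3) fires=9
i=4 t=4 v=7: → [4,7),[3,6),[2,5); WM=3
i=5 t=11 v=3: → [11,14),[10,13),[9,12); WM=3
i=6 t=7 v=1: → [7,10),[6,9),[5,8); WM=3
i=7 t=14 v=3: → [14,17),[13,16),[12,15); WM=11; [1,4) fires=9 [2,5) fires=9 [3,6) fires=8 [4,7) fires=7 [5,8) fires=3 [6,9) fires=3 [7,10) fires=1
i=8 t=9 v=9: → [9,12),[8,11),[7,10); WM=11; [8,11) fires=9
i=9 t=8 v=9: → [8,11),[7,10),[6,9); WM=11
i=10 t=7 v=6: DROP (t<11-3); WM=11
i=11 t=15 v=3: → [15,18),[14,17),[13,16); WM=12; [9,12) fires=9
i=12 t=16 v=5: → [16,19),[15,18),[14,17); WM=12
i=13 t=14 v=4: → [14,17),[13,16),[12,15); WM=12
i=14 t=19 v=3: → [19,22),[18,21),[17,20); WM=12
i=15 t=17 v=8: → [17,20),[16,19),[15,18); WM=16; [10,13) fires=3 [11,14) fires=3 [12,15) fires=4 [13,16) fires=4
i=16 t=17 v=3: → [17,20),[16,19),[15,18); WM=16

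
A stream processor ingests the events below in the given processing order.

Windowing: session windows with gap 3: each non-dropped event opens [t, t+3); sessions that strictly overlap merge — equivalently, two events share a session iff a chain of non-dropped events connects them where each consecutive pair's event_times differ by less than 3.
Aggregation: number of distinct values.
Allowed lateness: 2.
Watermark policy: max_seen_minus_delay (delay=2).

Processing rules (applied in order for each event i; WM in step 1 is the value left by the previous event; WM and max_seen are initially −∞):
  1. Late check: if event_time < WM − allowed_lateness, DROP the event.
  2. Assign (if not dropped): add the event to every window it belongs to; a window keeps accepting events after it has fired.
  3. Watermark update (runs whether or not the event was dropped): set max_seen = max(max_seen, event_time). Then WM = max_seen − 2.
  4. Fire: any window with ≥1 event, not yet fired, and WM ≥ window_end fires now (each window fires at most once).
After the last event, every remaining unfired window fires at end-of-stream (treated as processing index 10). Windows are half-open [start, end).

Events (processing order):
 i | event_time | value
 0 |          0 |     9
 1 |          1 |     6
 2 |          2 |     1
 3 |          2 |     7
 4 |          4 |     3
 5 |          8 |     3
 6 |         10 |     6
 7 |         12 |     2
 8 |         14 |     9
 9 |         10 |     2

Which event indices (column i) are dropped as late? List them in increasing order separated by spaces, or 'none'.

i=0 t=0 v=9: → [0,3); WM=-2
i=1 t=1 v=6: → [0,4); WM=-1
i=2 t=2 v=1: → [0,5); WM=0
i=3 t=2 v=7: → [0,5); WM=0
i=4 t=4 v=3: → [0,7); WM=2
i=5 t=8 v=3: → [8,11); WM=6
i=6 t=10 v=6: → [8,13); WM=8
i=7 t=12 v=2: → [8,15); WM=10
i=8 t=14 v=9: → [8,17); WM=12
i=9 t=10 v=2: → [8,17); WM=12

none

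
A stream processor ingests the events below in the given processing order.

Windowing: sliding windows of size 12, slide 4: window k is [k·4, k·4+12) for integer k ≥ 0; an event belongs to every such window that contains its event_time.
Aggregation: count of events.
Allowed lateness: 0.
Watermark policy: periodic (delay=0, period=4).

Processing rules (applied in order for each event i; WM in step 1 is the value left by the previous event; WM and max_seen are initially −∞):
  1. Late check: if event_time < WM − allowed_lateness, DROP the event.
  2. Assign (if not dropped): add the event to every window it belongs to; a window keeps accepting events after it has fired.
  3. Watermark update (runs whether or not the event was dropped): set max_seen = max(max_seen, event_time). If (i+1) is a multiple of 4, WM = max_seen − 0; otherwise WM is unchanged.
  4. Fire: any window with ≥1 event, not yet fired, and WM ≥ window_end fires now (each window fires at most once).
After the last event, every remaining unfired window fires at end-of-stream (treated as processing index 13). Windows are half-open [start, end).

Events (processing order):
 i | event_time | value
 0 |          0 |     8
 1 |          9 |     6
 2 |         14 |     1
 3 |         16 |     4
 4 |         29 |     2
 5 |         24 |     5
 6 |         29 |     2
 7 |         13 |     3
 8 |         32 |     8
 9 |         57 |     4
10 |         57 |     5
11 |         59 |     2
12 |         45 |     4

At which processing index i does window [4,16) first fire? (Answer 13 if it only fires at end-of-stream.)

i=0 t=0 v=8: → [0,12); WM=−∞
i=1 t=9 v=6: → [8,20),[4,16),[0,12); WM=−∞
i=2 t=14 v=1: → [12,24),[8,20),[4,16); WM=−∞
i=3 t=16 v=4: → [16,28),[12,24),[8,20); WM=16; [0,12) fires=2 [4,16) fires=2
i=4 t=29 v=2: → [28,40),[24,36),[20,32); WM=16
i=5 t=24 v=5: → [24,36),[20,32),[16,28); WM=16
i=6 t=29 v=2: → [28,40),[24,36),[20,32); WM=16
i=7 t=13 v=3: DROP (t<16-0); WM=29; [8,20) fires=3 [12,24) fires=2 [16,28) fires=2
i=8 t=32 v=8: → [32,44),[28,40),[24,36); WM=29
i=9 t=57 v=4: → [56,68),[52,64),[48,60); WM=29
i=10 t=57 v=5: → [56,68),[52,64),[48,60); WM=29
i=11 t=59 v=2: → [56,68),[52,64),[48,60); WM=59; [20,32) fires=3 [24,36) fires=4 [28,40) fires=3 [32,44) fires=1
i=12 t=45 v=4: DROP (t<59-0); WM=59

3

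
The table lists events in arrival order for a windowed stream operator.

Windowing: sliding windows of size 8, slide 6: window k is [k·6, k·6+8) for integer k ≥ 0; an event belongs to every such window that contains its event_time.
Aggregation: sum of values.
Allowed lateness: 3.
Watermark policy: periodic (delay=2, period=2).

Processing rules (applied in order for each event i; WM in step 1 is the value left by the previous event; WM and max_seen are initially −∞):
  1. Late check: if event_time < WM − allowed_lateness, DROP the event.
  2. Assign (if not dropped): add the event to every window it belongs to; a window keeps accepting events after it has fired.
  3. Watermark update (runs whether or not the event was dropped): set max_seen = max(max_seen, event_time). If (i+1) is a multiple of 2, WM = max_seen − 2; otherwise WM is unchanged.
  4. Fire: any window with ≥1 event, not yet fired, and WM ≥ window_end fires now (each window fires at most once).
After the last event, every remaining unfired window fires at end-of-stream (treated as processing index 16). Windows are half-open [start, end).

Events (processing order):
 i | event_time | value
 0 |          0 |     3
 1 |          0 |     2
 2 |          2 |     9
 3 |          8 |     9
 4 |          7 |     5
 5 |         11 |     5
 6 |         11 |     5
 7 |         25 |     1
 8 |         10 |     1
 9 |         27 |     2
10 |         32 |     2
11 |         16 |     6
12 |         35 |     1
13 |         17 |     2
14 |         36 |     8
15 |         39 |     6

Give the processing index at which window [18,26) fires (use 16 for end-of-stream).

11

i=0 t=0 v=3: → [0,8); WM=−∞
i=1 t=0 v=2: → [0,8); WM=-2
i=2 t=2 v=9: → [0,8); WM=-2
i=3 t=8 v=9: → [6,14); WM=6
i=4 t=7 v=5: → [6,14),[0,8); WM=6
i=5 t=11 v=5: → [6,14); WM=9; [0,8) fires=19
i=6 t=11 v=5: → [6,14); WM=9
i=7 t=25 v=1: → [24,32),[18,26); WM=23; [6,14) fires=24
i=8 t=10 v=1: DROP (t<23-3); WM=23
i=9 t=27 v=2: → [24,32); WM=25
i=10 t=32 v=2: → [30,38); WM=25
i=11 t=16 v=6: DROP (t<25-3); WM=30; [18,26) fires=1
i=12 t=35 v=1: → [30,38); WM=30
i=13 t=17 v=2: DROP (t<30-3); WM=33; [24,32) fires=3
i=14 t=36 v=8: → [36,44),[30,38); WM=33
i=15 t=39 v=6: → [36,44); WM=37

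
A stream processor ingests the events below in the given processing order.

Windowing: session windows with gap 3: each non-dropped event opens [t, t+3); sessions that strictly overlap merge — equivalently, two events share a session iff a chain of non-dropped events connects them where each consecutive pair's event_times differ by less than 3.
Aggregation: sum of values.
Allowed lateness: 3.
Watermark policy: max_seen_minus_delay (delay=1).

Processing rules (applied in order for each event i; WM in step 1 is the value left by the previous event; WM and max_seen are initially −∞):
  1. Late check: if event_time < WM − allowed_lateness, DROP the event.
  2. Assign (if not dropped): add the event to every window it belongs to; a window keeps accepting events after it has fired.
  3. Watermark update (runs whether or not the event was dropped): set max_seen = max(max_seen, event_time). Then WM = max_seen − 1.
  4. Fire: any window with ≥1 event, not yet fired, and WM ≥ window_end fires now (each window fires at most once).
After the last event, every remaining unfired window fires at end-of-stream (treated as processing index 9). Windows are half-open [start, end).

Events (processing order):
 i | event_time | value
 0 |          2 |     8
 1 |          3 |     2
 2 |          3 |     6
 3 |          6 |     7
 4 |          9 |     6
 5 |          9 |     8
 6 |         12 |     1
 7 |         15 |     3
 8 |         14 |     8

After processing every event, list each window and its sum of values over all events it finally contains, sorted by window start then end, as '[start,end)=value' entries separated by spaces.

i=0 t=2 v=8: → [2,5); WM=1
i=1 t=3 v=2: → [2,6); WM=2
i=2 t=3 v=6: → [2,6); WM=2
i=3 t=6 v=7: → [6,9); WM=5
i=4 t=9 v=6: → [9,12); WM=8
i=5 t=9 v=8: → [9,12); WM=8
i=6 t=12 v=1: → [12,15); WM=11
i=7 t=15 v=3: → [15,18); WM=14
i=8 t=14 v=8: → [12,18); WM=14

[2,6)=16 [6,9)=7 [9,12)=14 [12,18)=12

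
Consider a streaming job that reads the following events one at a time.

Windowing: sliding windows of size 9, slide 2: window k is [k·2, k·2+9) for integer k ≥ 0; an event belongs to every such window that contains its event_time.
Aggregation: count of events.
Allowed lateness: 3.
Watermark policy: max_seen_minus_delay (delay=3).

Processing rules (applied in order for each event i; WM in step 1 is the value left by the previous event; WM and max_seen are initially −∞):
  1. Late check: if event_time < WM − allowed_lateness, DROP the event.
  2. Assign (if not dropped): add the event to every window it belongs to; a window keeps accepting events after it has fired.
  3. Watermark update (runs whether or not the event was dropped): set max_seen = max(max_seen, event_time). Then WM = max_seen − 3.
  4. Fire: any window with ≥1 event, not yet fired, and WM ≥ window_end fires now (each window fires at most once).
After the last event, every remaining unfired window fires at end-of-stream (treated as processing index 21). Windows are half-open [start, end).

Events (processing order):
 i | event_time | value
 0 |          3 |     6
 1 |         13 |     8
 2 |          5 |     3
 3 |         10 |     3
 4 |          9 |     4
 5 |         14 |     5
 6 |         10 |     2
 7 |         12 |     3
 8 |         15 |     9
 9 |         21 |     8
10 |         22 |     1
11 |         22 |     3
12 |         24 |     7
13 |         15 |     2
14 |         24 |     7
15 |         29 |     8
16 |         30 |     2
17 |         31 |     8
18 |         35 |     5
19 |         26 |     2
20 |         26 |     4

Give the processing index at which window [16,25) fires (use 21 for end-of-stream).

15

i=0 t=3 v=6: → [2,11),[0,9); WM=0
i=1 t=13 v=8: → [12,21),[10,19),[8,17),[6,15); WM=10; [0,9) fires=1
i=2 t=5 v=3: DROP (t<10-3); WM=10
i=3 t=10 v=3: → [10,19),[8,17),[6,15),[4,13),[2,11); WM=10
i=4 t=9 v=4: → [8,17),[6,15),[4,13),[2,11); WM=10
i=5 t=14 v=5: → [14,23),[12,21),[10,19),[8,17),[6,15); WM=11; [2,11) fires=3
i=6 t=10 v=2: → [10,19),[8,17),[6,15),[4,13),[2,11); WM=11
i=7 t=12 v=3: → [12,21),[10,19),[8,17),[6,15),[4,13); WM=11
i=8 t=15 v=9: → [14,23),[12,21),[10,19),[8,17); WM=12
i=9 t=21 v=8: → [20,29),[18,27),[16,25),[14,23); WM=18; [4,13) fires=4 [6,15) fires=6 [8,17) fires=7
i=10 t=22 v=1: → [22,31),[20,29),[18,27),[16,25),[14,23); WM=19; [10,19) fires=6
i=11 t=22 v=3: → [22,31),[20,29),[18,27),[16,25),[14,23); WM=19
i=12 t=24 v=7: → [24,33),[22,31),[20,29),[18,27),[16,25); WM=21; [12,21) fires=4
i=13 t=15 v=2: DROP (t<21-3); WM=21
i=14 t=24 v=7: → [24,33),[22,31),[20,29),[18,27),[16,25); WM=21
i=15 t=29 v=8: → [28,37),[26,35),[24,33),[22,31); WM=26; [14,23) fires=5 [16,25) fires=5
i=16 t=30 v=2: → [30,39),[28,37),[26,35),[24,33),[22,31); WM=27; [18,27) fires=5
i=17 t=31 v=8: → [30,39),[28,37),[26,35),[24,33); WM=28
i=18 t=35 v=5: → [34,43),[32,41),[30,39),[28,37); WM=32; [20,29) fires=5 [22,31) fires=6
i=19 t=26 v=2: DROP (t<32-3); WM=32
i=20 t=26 v=4: DROP (t<32-3); WM=32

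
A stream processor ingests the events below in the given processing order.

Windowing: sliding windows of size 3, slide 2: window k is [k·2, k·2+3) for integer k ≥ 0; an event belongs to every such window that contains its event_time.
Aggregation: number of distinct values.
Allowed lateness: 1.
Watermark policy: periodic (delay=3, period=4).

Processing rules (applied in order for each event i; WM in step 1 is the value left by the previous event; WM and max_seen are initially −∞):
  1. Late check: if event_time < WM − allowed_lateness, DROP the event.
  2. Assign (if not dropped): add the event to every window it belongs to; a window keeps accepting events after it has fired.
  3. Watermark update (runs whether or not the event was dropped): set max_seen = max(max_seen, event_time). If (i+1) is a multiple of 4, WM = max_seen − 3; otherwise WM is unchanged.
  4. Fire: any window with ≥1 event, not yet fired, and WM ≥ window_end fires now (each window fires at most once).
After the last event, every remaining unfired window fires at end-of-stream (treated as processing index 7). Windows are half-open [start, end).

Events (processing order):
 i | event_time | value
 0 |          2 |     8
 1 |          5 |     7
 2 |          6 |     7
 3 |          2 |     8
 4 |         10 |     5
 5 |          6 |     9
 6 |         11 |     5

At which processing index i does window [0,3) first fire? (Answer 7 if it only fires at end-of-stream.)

3

i=0 t=2 v=8: → [2,5),[0,3); WM=−∞
i=1 t=5 v=7: → [4,7); WM=−∞
i=2 t=6 v=7: → [6,9),[4,7); WM=−∞
i=3 t=2 v=8: → [2,5),[0,3); WM=3; [0,3) fires=1
i=4 t=10 v=5: → [10,13),[8,11); WM=3
i=5 t=6 v=9: → [6,9),[4,7); WM=3
i=6 t=11 v=5: → [10,13); WM=3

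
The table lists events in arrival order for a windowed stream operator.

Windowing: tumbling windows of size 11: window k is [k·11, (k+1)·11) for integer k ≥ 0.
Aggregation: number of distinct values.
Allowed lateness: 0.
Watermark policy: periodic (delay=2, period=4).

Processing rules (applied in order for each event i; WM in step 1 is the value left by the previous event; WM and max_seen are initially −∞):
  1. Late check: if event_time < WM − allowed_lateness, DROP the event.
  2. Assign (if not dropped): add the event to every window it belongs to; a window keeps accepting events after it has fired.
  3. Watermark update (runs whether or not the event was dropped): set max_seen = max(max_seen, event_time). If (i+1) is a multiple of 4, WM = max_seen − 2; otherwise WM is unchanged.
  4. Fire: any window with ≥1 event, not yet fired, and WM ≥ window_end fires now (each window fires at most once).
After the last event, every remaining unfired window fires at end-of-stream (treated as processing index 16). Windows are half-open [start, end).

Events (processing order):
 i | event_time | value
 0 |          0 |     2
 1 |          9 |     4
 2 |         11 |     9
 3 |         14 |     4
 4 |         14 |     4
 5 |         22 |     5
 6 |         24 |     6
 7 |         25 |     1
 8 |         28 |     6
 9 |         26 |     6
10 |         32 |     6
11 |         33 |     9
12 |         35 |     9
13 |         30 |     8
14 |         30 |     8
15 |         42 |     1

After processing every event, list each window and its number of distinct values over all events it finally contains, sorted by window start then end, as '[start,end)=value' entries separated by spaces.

i=0 t=0 v=2: → [0,11); WM=−∞
i=1 t=9 v=4: → [0,11); WM=−∞
i=2 t=11 v=9: → [11,22); WM=−∞
i=3 t=14 v=4: → [11,22); WM=12; [0,11) fires=2
i=4 t=14 v=4: → [11,22); WM=12
i=5 t=22 v=5: → [22,33); WM=12
i=6 t=24 v=6: → [22,33); WM=12
i=7 t=25 v=1: → [22,33); WM=23; [11,22) fires=2
i=8 t=28 v=6: → [22,33); WM=23
i=9 t=26 v=6: → [22,33); WM=23
i=10 t=32 v=6: → [22,33); WM=23
i=11 t=33 v=9: → [33,44); WM=31
i=12 t=35 v=9: → [33,44); WM=31
i=13 t=30 v=8: DROP (t<31-0); WM=31
i=14 t=30 v=8: DROP (t<31-0); WM=31
i=15 t=42 v=1: → [33,44); WM=40; [22,33) fires=3

[0,11)=2 [11,22)=2 [22,33)=3 [33,44)=2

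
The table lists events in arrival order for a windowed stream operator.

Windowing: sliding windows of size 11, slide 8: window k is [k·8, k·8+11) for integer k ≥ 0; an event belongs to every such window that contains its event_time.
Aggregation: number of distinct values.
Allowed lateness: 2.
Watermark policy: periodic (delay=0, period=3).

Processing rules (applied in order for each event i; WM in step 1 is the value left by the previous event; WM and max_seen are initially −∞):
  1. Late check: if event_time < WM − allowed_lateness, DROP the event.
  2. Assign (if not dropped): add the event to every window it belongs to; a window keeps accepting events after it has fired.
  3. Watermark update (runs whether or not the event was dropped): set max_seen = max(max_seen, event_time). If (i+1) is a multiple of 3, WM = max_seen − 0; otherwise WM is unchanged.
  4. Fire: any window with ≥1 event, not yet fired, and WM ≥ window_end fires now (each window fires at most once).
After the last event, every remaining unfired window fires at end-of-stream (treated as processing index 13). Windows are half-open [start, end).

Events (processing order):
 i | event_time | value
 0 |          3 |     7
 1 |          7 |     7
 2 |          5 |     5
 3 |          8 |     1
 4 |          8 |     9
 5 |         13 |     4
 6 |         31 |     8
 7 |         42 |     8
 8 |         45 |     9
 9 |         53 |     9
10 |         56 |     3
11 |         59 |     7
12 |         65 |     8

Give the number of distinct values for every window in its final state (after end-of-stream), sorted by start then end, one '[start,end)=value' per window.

i=0 t=3 v=7: → [0,11); WM=−∞
i=1 t=7 v=7: → [0,11); WM=−∞
i=2 t=5 v=5: → [0,11); WM=7
i=3 t=8 v=1: → [8,19),[0,11); WM=7
i=4 t=8 v=9: → [8,19),[0,11); WM=7
i=5 t=13 v=4: → [8,19); WM=13; [0,11) fires=4
i=6 t=31 v=8: → [24,35); WM=13
i=7 t=42 v=8: → [40,51),[32,43); WM=13
i=8 t=45 v=9: → [40,51); WM=45; [8,19) fires=3 [24,35) fires=1 [32,43) fires=1
i=9 t=53 v=9: → [48,59); WM=45
i=10 t=56 v=3: → [56,67),[48,59); WM=45
i=11 t=59 v=7: → [56,67); WM=59; [40,51) fires=2 [48,59) fires=2
i=12 t=65 v=8: → [64,75),[56,67); WM=59

[0,11)=4 [8,19)=3 [24,35)=1 [32,43)=1 [40,51)=2 [48,59)=2 [56,67)=3 [64,75)=1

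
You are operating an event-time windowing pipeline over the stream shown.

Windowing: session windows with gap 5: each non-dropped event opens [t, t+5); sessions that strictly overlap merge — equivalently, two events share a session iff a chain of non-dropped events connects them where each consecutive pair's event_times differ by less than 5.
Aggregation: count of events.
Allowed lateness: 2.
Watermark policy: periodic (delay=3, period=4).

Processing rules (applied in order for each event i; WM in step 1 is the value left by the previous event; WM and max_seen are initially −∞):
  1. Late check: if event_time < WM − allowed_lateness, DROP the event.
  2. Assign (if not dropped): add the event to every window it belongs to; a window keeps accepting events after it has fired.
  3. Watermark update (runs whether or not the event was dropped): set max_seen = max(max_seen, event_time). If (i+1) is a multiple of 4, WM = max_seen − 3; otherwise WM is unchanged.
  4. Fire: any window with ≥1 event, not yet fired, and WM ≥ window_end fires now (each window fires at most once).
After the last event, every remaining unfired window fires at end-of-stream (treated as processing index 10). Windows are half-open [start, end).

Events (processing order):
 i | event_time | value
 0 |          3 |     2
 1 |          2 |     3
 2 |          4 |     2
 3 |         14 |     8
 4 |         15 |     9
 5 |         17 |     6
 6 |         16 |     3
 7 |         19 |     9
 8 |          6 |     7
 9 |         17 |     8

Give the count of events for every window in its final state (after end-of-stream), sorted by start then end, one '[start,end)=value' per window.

i=0 t=3 v=2: → [3,8); WM=−∞
i=1 t=2 v=3: → [2,8); WM=−∞
i=2 t=4 v=2: → [2,9); WM=−∞
i=3 t=14 v=8: → [14,19); WM=11
i=4 t=15 v=9: → [14,20); WM=11
i=5 t=17 v=6: → [14,22); WM=11
i=6 t=16 v=3: → [14,22); WM=11
i=7 t=19 v=9: → [14,24); WM=16
i=8 t=6 v=7: DROP (t<16-2); WM=16
i=9 t=17 v=8: → [14,24); WM=16

[2,9)=3 [14,24)=6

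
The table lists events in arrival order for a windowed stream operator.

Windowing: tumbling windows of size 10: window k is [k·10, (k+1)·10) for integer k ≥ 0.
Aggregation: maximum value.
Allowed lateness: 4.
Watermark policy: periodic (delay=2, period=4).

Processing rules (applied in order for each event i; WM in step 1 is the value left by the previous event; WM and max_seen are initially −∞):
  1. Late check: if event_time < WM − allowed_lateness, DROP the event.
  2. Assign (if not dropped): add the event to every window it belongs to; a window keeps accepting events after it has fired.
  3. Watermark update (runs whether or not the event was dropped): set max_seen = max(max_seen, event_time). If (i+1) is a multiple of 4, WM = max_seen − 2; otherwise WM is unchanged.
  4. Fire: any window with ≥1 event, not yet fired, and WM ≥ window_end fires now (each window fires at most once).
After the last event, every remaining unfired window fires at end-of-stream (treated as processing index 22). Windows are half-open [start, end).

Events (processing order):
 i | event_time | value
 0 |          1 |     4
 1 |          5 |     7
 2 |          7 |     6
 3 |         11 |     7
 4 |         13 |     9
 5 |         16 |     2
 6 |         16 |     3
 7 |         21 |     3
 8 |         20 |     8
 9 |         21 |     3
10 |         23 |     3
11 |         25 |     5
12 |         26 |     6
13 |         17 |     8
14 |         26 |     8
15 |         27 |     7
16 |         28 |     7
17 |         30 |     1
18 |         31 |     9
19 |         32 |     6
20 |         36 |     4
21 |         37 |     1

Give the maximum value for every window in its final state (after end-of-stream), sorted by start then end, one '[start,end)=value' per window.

i=0 t=1 v=4: → [0,10); WM=−∞
i=1 t=5 v=7: → [0,10); WM=−∞
i=2 t=7 v=6: → [0,10); WM=−∞
i=3 t=11 v=7: → [10,20); WM=9
i=4 t=13 v=9: → [10,20); WM=9
i=5 t=16 v=2: → [10,20); WM=9
i=6 t=16 v=3: → [10,20); WM=9
i=7 t=21 v=3: → [20,30); WM=19; [0,10) fires=7
i=8 t=20 v=8: → [20,30); WM=19
i=9 t=21 v=3: → [20,30); WM=19
i=10 t=23 v=3: → [20,30); WM=19
i=11 t=25 v=5: → [20,30); WM=23; [10,20) fires=9
i=12 t=26 v=6: → [20,30); WM=23
i=13 t=17 v=8: DROP (t<23-4); WM=23
i=14 t=26 v=8: → [20,30); WM=23
i=15 t=27 v=7: → [20,30); WM=25
i=16 t=28 v=7: → [20,30); WM=25
i=17 t=30 v=1: → [30,40); WM=25
i=18 t=31 v=9: → [30,40); WM=25
i=19 t=32 v=6: → [30,40); WM=30; [20,30) fires=8
i=20 t=36 v=4: → [30,40); WM=30
i=21 t=37 v=1: → [30,40); WM=30

[0,10)=7 [10,20)=9 [20,30)=8 [30,40)=9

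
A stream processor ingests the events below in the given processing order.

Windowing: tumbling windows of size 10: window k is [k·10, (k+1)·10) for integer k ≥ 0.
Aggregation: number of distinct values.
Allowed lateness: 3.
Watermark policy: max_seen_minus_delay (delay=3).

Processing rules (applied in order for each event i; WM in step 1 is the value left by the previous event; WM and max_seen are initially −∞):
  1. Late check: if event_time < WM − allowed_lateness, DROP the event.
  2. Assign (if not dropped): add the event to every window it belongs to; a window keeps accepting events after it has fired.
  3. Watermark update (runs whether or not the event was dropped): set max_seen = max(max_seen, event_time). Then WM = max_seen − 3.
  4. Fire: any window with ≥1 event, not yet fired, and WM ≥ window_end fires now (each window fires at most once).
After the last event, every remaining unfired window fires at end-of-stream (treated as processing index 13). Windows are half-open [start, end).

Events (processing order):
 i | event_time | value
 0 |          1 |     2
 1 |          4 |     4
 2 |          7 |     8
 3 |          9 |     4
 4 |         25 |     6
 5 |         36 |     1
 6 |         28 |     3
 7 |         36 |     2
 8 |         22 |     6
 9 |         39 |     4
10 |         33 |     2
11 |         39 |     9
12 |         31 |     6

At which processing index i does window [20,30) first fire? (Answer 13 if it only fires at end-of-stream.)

i=0 t=1 v=2: → [0,10); WM=-2
i=1 t=4 v=4: → [0,10); WM=1
i=2 t=7 v=8: → [0,10); WM=4
i=3 t=9 v=4: → [0,10); WM=6
i=4 t=25 v=6: → [20,30); WM=22; [0,10) fires=3
i=5 t=36 v=1: → [30,40); WM=33; [20,30) fires=1
i=6 t=28 v=3: DROP (t<33-3); WM=33
i=7 t=36 v=2: → [30,40); WM=33
i=8 t=22 v=6: DROP (t<33-3); WM=33
i=9 t=39 v=4: → [30,40); WM=36
i=10 t=33 v=2: → [30,40); WM=36
i=11 t=39 v=9: → [30,40); WM=36
i=12 t=31 v=6: DROP (t<36-3); WM=36

5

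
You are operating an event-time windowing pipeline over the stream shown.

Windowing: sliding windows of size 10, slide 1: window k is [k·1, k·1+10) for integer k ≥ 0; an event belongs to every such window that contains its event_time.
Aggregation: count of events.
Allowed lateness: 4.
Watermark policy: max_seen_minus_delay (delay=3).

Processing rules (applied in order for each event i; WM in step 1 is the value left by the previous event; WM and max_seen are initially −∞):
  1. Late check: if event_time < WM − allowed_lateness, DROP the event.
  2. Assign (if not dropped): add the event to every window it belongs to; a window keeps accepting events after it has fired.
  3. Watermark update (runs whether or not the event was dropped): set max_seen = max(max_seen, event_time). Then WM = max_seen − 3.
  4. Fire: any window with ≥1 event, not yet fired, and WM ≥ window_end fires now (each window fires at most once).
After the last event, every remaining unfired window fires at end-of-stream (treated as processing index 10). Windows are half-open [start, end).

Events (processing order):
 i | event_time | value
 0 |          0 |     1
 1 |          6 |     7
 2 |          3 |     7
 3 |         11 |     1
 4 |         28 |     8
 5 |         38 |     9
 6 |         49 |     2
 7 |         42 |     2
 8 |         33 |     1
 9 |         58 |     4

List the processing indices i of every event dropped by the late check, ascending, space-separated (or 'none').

i=0 t=0 v=1: → [0,10); WM=-3
i=1 t=6 v=7: → [6,16),[5,15),[4,14),[3,13),[2,12),[1,11),[0,10); WM=3
i=2 t=3 v=7: → [3,13),[2,12),[1,11),[0,10); WM=3
i=3 t=11 v=1: → [11,21),[10,20),[9,19),[8,18),[7,17),[6,16),[5,15),[4,14),[3,13),[2,12); WM=8
i=4 t=28 v=8: → [28,38),[27,37),[26,36),[25,35),[24,34),[23,33),[22,32),[21,31),[20,30),[19,29); WM=25; [0,10) fires=3 [1,11) fires=2 [2,12) fires=3 [3,13) fires=3 [4,14) fires=2 [5,15) fires=2 [6,16) fires=2 [7,17) fires=1 [8,18) fires=1 [9,19) fires=1 [10,20) fires=1 [11,21) fires=1
i=5 t=38 v=9: → [38,48),[37,47),[36,46),[35,45),[34,44),[33,43),[32,42),[31,41),[30,40),[29,39); WM=35; [19,29) fires=1 [20,30) fires=1 [21,31) fires=1 [22,32) fires=1 [23,33) fires=1 [24,34) fires=1 [25,35) fires=1
i=6 t=49 v=2: → [49,59),[48,58),[47,57),[46,56),[45,55),[44,54),[43,53),[42,52),[41,51),[40,50); WM=46; [26,36) fires=1 [27,37) fires=1 [28,38) fires=1 [29,39) fires=1 [30,40) fires=1 [31,41) fires=1 [32,42) fires=1 [33,43) fires=1 [34,44) fires=1 [35,45) fires=1 [36,46) fires=1
i=7 t=42 v=2: → [42,52),[41,51),[40,50),[39,49),[38,48),[37,47),[36,46),[35,45),[34,44),[33,43); WM=46
i=8 t=33 v=1: DROP (t<46-4); WM=46
i=9 t=58 v=4: → [58,68),[57,67),[56,66),[55,65),[54,64),[53,63),[52,62),[51,61),[50,60),[49,59); WM=55; [37,47) fires=2 [38,48) fires=2 [39,49) fires=1 [40,50) fires=2 [41,51) fires=2 [42,52) fires=2 [43,53) fires=1 [44,54) fires=1 [45,55) fires=1

8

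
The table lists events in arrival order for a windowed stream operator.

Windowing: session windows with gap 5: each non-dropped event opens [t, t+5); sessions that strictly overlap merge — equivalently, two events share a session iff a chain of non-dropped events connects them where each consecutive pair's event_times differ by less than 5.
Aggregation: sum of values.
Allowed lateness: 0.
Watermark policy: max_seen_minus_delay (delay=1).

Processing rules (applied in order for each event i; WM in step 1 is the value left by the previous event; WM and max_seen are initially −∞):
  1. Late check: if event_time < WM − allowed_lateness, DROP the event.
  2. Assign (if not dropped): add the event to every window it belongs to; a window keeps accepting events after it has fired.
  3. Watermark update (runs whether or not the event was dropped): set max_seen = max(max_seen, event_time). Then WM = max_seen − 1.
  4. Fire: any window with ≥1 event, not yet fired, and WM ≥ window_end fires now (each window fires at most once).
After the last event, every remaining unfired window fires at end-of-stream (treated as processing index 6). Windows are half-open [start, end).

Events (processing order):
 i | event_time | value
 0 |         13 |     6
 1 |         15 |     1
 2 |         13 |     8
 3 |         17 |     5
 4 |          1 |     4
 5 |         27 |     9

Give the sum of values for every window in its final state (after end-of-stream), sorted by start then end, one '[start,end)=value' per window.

i=0 t=13 v=6: → [13,18); WM=12
i=1 t=15 v=1: → [13,20); WM=14
i=2 t=13 v=8: DROP (t<14-0); WM=14
i=3 t=17 v=5: → [13,22); WM=16
i=4 t=1 v=4: DROP (t<16-0); WM=16
i=5 t=27 v=9: → [27,32); WM=26

[13,22)=12 [27,32)=9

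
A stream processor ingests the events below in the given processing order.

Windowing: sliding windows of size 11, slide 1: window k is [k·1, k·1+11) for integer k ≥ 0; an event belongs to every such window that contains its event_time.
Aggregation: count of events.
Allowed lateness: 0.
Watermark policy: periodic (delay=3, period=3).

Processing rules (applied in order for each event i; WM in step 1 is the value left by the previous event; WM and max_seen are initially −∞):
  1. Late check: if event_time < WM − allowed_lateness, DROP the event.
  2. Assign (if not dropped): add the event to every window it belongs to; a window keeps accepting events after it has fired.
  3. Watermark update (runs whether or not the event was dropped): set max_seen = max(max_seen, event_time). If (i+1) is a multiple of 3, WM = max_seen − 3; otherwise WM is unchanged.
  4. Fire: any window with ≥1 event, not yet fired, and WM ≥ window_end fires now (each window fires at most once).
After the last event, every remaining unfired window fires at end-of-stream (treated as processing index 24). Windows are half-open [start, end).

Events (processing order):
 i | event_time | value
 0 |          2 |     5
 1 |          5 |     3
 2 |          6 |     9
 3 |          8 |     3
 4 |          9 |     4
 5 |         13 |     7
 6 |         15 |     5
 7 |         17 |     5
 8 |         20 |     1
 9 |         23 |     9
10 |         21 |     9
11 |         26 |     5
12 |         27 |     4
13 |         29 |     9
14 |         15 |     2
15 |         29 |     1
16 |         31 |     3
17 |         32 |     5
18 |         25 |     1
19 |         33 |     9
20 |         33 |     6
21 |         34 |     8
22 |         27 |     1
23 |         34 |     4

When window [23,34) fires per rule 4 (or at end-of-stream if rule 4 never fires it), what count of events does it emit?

9

i=0 t=2 v=5: → [2,13),[1,12),[0,11); WM=−∞
i=1 t=5 v=3: → [5,16),[4,15),[3,14),[2,13),[1,12),[0,11); WM=−∞
i=2 t=6 v=9: → [6,17),[5,16),[4,15),[3,14),[2,13),[1,12),[0,11); WM=3
i=3 t=8 v=3: → [8,19),[7,18),[6,17),[5,16),[4,15),[3,14),[2,13),[1,12),[0,11); WM=3
i=4 t=9 v=4: → [9,20),[8,19),[7,18),[6,17),[5,16),[4,15),[3,14),[2,13),[1,12),[0,11); WM=3
i=5 t=13 v=7: → [13,24),[12,23),[11,22),[10,21),[9,20),[8,19),[7,18),[6,17),[5,16),[4,15),[3,14); WM=10
i=6 t=15 v=5: → [15,26),[14,25),[13,24),[12,23),[11,22),[10,21),[9,20),[8,19),[7,18),[6,17),[5,16); WM=10
i=7 t=17 v=5: → [17,28),[16,27),[15,26),[14,25),[13,24),[12,23),[11,22),[10,21),[9,20),[8,19),[7,18); WM=10
i=8 t=20 v=1: → [20,31),[19,30),[18,29),[17,28),[16,27),[15,26),[14,25),[13,24),[12,23),[11,22),[10,21); WM=17; [0,11) fires=5 [1,12) fires=5 [2,13) fires=5 [3,14) fires=5 [4,15) fires=5 [5,16) fires=6 [6,17) fires=5
i=9 t=23 v=9: → [23,34),[22,33),[21,32),[20,31),[19,30),[18,29),[17,28),[16,27),[15,26),[14,25),[13,24); WM=17
i=10 t=21 v=9: → [21,32),[20,31),[19,30),[18,29),[17,28),[16,27),[15,26),[14,25),[13,24),[12,23),[11,22); WM=17
i=11 t=26 v=5: → [26,37),[25,36),[24,35),[23,34),[22,33),[21,32),[20,31),[19,30),[18,29),[17,28),[16,27); WM=23; [7,18) fires=5 [8,19) fires=5 [9,20) fires=4 [10,21) fires=4 [11,22) fires=5 [12,23) fires=5
i=12 t=27 v=4: → [27,38),[26,37),[25,36),[24,35),[23,34),[22,33),[21,32),[20,31),[19,30),[18,29),[17,28); WM=23
i=13 t=29 v=9: → [29,40),[28,39),[27,38),[26,37),[25,36),[24,35),[23,34),[22,33),[21,32),[20,31),[19,30); WM=23
i=14 t=15 v=2: DROP (t<23-0); WM=26; [13,24) fires=6 [14,25) fires=5 [15,26) fires=5
i=15 t=29 v=1: → [29,40),[28,39),[27,38),[26,37),[25,36),[24,35),[23,34),[22,33),[21,32),[20,31),[19,30); WM=26
i=16 t=31 v=3: → [31,42),[30,41),[29,40),[28,39),[27,38),[26,37),[25,36),[24,35),[23,34),[22,33),[21,32); WM=26
i=17 t=32 v=5: → [32,43),[31,42),[30,41),[29,40),[28,39),[27,38),[26,37),[25,36),[24,35),[23,34),[22,33); WM=29; [16,27) fires=5 [17,28) fires=6 [18,29) fires=5
i=18 t=25 v=1: DROP (t<29-0); WM=29
i=19 t=33 v=9: → [33,44),[32,43),[31,42),[30,41),[29,40),[28,39),[27,38),[26,37),[25,36),[24,35),[23,34); WM=29
i=20 t=33 v=6: → [33,44),[32,43),[31,42),[30,41),[29,40),[28,39),[27,38),[26,37),[25,36),[24,35),[23,34); WM=30; [19,30) fires=7
i=21 t=34 v=8: → [34,45),[33,44),[32,43),[31,42),[30,41),[29,40),[28,39),[27,38),[26,37),[25,36),[24,35); WM=30
i=22 t=27 v=1: DROP (t<30-0); WM=30
i=23 t=34 v=4: → [34,45),[33,44),[32,43),[31,42),[30,41),[29,40),[28,39),[27,38),[26,37),[25,36),[24,35); WM=31; [20,31) fires=7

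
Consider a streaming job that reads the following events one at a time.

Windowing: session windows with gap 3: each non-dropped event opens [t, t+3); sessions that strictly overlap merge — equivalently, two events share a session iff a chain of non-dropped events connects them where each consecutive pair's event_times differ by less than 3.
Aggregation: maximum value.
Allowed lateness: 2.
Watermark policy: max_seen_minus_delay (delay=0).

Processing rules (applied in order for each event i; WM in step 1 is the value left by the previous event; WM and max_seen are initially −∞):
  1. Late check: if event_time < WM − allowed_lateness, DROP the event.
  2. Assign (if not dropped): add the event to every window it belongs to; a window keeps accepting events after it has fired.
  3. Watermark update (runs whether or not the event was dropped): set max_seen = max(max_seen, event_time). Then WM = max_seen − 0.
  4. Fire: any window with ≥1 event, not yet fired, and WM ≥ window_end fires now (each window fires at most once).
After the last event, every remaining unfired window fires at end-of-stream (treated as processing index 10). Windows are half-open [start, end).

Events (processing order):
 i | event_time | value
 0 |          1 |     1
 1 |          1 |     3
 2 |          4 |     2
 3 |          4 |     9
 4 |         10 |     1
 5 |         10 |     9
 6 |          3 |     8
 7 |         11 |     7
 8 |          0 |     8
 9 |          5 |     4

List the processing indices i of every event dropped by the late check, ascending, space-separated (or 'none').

i=0 t=1 v=1: → [1,4); WM=1
i=1 t=1 v=3: → [1,4); WM=1
i=2 t=4 v=2: → [4,7); WM=4
i=3 t=4 v=9: → [4,7); WM=4
i=4 t=10 v=1: → [10,13); WM=10
i=5 t=10 v=9: → [10,13); WM=10
i=6 t=3 v=8: DROP (t<10-2); WM=10
i=7 t=11 v=7: → [10,14); WM=11
i=8 t=0 v=8: DROP (t<11-2); WM=11
i=9 t=5 v=4: DROP (t<11-2); WM=11

6 8 9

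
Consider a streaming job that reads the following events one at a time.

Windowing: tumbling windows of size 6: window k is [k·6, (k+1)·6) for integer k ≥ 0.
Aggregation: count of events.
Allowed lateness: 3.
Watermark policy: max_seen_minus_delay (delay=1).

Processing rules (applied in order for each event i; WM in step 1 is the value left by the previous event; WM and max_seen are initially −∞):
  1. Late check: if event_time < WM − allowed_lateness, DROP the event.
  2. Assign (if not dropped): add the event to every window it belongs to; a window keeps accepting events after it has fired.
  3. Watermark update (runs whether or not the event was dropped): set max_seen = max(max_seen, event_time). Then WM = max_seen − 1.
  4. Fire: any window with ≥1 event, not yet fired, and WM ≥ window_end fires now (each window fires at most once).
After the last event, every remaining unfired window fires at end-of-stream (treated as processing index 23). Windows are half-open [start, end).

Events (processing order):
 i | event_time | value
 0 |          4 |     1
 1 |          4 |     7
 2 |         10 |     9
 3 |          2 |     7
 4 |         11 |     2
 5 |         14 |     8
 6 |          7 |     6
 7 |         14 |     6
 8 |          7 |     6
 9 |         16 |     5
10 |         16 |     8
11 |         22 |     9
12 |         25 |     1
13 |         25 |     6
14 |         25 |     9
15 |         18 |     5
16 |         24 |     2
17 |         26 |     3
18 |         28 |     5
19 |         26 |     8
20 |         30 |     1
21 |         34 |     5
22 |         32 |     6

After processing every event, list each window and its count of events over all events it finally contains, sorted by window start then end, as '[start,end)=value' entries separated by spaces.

[0,6)=2 [6,12)=2 [12,18)=4 [18,24)=1 [24,30)=7 [30,36)=3

i=0 t=4 v=1: → [0,6); WM=3
i=1 t=4 v=7: → [0,6); WM=3
i=2 t=10 v=9: → [6,12); WM=9; [0,6) fires=2
i=3 t=2 v=7: DROP (t<9-3); WM=9
i=4 t=11 v=2: → [6,12); WM=10
i=5 t=14 v=8: → [12,18); WM=13; [6,12) fires=2
i=6 t=7 v=6: DROP (t<13-3); WM=13
i=7 t=14 v=6: → [12,18); WM=13
i=8 t=7 v=6: DROP (t<13-3); WM=13
i=9 t=16 v=5: → [12,18); WM=15
i=10 t=16 v=8: → [12,18); WM=15
i=11 t=22 v=9: → [18,24); WM=21; [12,18) fires=4
i=12 t=25 v=1: → [24,30); WM=24; [18,24) fires=1
i=13 t=25 v=6: → [24,30); WM=24
i=14 t=25 v=9: → [24,30); WM=24
i=15 t=18 v=5: DROP (t<24-3); WM=24
i=16 t=24 v=2: → [24,30); WM=24
i=17 t=26 v=3: → [24,30); WM=25
i=18 t=28 v=5: → [24,30); WM=27
i=19 t=26 v=8: → [24,30); WM=27
i=20 t=30 v=1: → [30,36); WM=29
i=21 t=34 v=5: → [30,36); WM=33; [24,30) fires=7
i=22 t=32 v=6: → [30,36); WM=33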